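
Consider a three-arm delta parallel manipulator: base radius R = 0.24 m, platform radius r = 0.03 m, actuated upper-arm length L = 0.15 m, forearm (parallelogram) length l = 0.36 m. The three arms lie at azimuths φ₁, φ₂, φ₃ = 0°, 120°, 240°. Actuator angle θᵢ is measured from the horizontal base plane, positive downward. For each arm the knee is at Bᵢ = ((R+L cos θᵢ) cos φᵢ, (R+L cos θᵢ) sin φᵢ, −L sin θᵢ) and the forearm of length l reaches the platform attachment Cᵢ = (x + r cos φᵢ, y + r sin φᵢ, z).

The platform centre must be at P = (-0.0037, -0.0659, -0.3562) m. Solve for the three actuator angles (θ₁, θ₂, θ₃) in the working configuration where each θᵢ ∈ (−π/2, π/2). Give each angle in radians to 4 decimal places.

arm 1 (φ=0.0°): x'=-0.0037, y'=-0.0659
  e−x'=0.2137;  (l²−L²−(e−x')²−y'²−z²)/2L = -0.2326
  γ=atan2(-0.3562,0.2137)=-1.0304;  ψ=arccos(-0.5600)=2.1652;  θ1=γ+ψ≈1.1348
arm 2 (φ=120.0°): x'=-0.0552, y'=0.0362
  A=0.2652, B=-0.3562, C=(l²−L²−A²−y'²−z²)/(2L)=-0.3048
  √(A²+B²)=0.4441;  θ2 = -0.9308+2.3271 ≈ 1.3963
φ3=240.0° → target in arm frame (0.0589, 0.0297)
  A=0.1511, B=-0.3562, C=(l²−L²−A²−y'²−z²)/(2L)=-0.1450
  θ3 = atan2(B,A) + arccos(C/0.3869) = 0.7852

θ₁ = 1.1348, θ₂ = 1.3963, θ₃ = 0.7852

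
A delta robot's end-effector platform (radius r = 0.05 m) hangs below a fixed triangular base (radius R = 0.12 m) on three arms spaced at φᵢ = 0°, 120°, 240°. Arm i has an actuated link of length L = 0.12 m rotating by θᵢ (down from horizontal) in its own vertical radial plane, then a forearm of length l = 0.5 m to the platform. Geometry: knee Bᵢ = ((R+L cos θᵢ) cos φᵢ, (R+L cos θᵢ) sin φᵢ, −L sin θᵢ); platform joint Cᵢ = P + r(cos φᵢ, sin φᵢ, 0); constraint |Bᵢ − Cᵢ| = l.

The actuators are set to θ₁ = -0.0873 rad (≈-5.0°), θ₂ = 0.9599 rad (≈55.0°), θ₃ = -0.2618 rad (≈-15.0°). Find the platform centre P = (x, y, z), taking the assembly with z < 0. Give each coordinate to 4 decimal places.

(0.0933, -0.2171, -0.4295)

S1 = (0.1895·cos0.0°, 0.1895·sin0.0°, 0.0105) = (0.1895, 0.0000, 0.0105)
S2 = (0.1388·cos120.0°, 0.1388·sin120.0°, -0.0983) = (-0.0694, 0.1202, -0.0983)
S3 = (0.1859·cos240.0°, 0.1859·sin240.0°, 0.0311) = (-0.0930, -0.1610, 0.0311)
|S₂|²−|S₁|² = -0.0071;  |S₃|²−|S₁|² = -0.0005
linear system: -0.5179x+0.2405y = -0.0071−-0.2175z; -0.5650x+-0.3220y = -0.0005−0.0412z
Cramer: x(z) = 0.0080-0.1987z;  y(z) = -0.0124+0.4766z
quadratic in z: (1.2666)z²+(0.0394)z+(-0.2168)=0, √Δ=1.0487 → z ∈ {-0.4295, 0.3984}; z = -0.4295 (taking z<0)
x = 0.0933, y = -0.2171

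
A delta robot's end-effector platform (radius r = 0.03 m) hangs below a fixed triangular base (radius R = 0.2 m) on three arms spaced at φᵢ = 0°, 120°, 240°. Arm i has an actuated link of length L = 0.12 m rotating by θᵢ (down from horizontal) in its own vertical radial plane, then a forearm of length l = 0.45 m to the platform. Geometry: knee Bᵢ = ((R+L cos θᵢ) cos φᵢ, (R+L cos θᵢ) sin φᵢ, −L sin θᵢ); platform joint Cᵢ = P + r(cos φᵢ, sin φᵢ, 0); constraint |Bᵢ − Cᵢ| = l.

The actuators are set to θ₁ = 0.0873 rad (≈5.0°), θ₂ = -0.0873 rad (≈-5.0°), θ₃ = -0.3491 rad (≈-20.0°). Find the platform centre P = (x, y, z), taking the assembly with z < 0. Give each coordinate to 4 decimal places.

(-0.0264, -0.0182, -0.3303)

φ1=0.0°: virtual centre (0.2895, 0.0000, -0.0105), radius l
arm 2 at φ=120.0°: e+L cos θ2 = 0.2895;  O2 = (-0.1448, 0.2508, 0.0105)
φ3=240.0°: virtual centre (-0.1414, -0.2449, 0.0410), radius l
eliminate P² terms by subtracting sphere 1 from 2 and 3
linear system: -0.8686x+0.5015y = 0.0000−0.0419z; -0.8618x+-0.4898y = -0.0023−0.1030z
det = 0.8576;  x = 0.0013+0.0841z,  y = 0.0023+0.0623z
into |P−O₁|² = l²: 1.0110z² + -0.0273z + -0.1193 = 0;  Δ = 0.4833;  z = -0.3303 or 0.3573 → z<0 root = -0.3303
x = -0.0264, y = -0.0182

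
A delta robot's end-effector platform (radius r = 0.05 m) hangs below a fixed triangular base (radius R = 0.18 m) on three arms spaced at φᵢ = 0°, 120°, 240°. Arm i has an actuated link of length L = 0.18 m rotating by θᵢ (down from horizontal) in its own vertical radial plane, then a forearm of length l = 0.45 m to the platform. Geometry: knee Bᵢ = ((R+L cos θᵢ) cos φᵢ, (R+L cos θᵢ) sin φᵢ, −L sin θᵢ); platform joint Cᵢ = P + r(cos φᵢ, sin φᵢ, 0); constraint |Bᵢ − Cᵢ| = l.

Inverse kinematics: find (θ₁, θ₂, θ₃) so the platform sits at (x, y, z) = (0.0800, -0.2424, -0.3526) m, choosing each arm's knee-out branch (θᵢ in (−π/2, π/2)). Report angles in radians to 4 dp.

rotate P by −φ1: (0.0800, -0.2424, -0.3526)
  A cos θ + B sin θ = C:  0.0500·cos θ + -0.3526·sin θ = -0.0430
  √(A²+B²)=0.3561;  θ1 = -1.4299+1.6919 ≈ 0.2619
rotate P by −φ2: (-0.2499, 0.0519, -0.3526)
  e−x'=0.3799;  (l²−L²−(e−x')²−y'²−z²)/2L = -0.2813
  √(A²+B²)=0.5183;  θ2 = -0.7481+2.1444 ≈ 1.3963
φ3=240.0° → target in arm frame (0.1699, 0.1905)
  A cos θ + B sin θ = C:  -0.0399·cos θ + -0.3526·sin θ = 0.0219
  γ=atan2(-0.3526,-0.0399)=-1.6835;  ψ=arccos(0.0618)=1.5089;  θ3=γ+ψ≈-0.1746

θ₁ = 0.2619, θ₂ = 1.3963, θ₃ = -0.1746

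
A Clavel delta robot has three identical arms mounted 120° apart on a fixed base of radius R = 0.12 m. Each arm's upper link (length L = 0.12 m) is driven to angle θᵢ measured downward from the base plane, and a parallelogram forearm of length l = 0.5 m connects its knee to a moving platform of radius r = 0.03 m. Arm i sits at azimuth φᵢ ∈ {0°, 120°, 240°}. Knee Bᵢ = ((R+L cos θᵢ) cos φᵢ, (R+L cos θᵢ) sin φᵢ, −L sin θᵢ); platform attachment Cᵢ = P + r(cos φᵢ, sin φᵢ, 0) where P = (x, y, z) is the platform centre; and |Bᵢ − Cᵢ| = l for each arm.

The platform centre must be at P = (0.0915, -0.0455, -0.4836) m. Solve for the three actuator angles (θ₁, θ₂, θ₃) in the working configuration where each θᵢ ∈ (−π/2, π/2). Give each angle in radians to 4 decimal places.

θ₁ = -0.0002, θ₂ = 0.6109, θ₃ = 0.3489

rotate P by −φ1: (0.0915, -0.0455, -0.4836)
  A cos θ + B sin θ = C:  -0.0015·cos θ + -0.4836·sin θ = -0.0014
  √(A²+B²)=0.4836;  θ1 = -1.5739+1.5737 ≈ -0.0002
rotate P by −φ2: (-0.0852, -0.0565, -0.4836)
  e−x'=0.1752;  (l²−L²−(e−x')²−y'²−z²)/2L = -0.1339
  γ=atan2(-0.4836,0.1752)=-1.2233;  ψ=arccos(-0.2604)=1.8342;  θ2=γ+ψ≈0.6109
arm 3 (φ=240.0°): x'=-0.0063, y'=0.1020
  e−x'=0.0963;  (l²−L²−(e−x')²−y'²−z²)/2L = -0.0748
  θ3 = atan2(B,A) + arccos(C/0.4931) = 0.3489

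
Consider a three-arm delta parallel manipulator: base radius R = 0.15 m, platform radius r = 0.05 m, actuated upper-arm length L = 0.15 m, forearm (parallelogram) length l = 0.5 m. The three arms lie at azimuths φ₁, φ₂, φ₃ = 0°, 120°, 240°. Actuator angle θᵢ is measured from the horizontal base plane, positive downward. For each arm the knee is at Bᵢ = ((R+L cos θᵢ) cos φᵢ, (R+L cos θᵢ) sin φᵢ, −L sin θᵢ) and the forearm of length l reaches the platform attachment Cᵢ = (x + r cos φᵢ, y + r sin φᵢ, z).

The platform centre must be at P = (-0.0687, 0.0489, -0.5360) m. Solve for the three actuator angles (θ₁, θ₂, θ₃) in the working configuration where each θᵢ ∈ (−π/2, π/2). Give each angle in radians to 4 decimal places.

θ₁ = 0.8727, θ₂ = 0.4360, θ₃ = 0.6979

rotate P by −φ1: (-0.0687, 0.0489, -0.5360)
  e−x'=0.1687;  (l²−L²−(e−x')²−y'²−z²)/2L = -0.3022
  θ1 = atan2(B,A) + arccos(C/0.5619) = 0.8727
rotate P by −φ2: (0.0767, 0.0350, -0.5360)
  A=0.0233, B=-0.5360, C=(l²−L²−A²−y'²−z²)/(2L)=-0.2052
  √(A²+B²)=0.5365;  θ2 = -1.5274+1.9633 ≈ 0.4360
φ3=240.0° → target in arm frame (-0.0080, -0.0839)
  A=0.1080, B=-0.5360, C=(l²−L²−A²−y'²−z²)/(2L)=-0.2617
  γ=atan2(-0.5360,0.1080)=-1.3720;  ψ=arccos(-0.4786)=2.0699;  θ3=γ+ψ≈0.6979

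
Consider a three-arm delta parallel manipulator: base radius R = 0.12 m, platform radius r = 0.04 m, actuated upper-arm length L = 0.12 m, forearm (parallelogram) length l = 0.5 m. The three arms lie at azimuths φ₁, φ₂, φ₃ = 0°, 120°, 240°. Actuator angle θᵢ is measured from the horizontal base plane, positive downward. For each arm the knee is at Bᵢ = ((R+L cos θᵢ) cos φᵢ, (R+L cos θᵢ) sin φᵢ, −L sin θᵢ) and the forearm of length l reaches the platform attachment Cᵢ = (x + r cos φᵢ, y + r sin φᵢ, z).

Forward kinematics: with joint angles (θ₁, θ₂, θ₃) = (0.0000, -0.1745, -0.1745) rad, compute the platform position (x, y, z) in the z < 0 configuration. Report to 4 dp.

arm 1 at φ=0.0°: (R−r)+L cos θ1 = 0.2000;  S1 = (0.2000, 0.0000, 0.0000)
arm 2 at φ=120.0°: (R−r)+L cos θ2 = 0.1982;  S2 = (-0.0991, 0.1716, 0.0208)
S3 = (0.1982·cos240.0°, 0.1982·sin240.0°, 0.0208) = (-0.0991, -0.1716, 0.0208)
subtract pairs → two planes through P
[-0.5982 0.3433 0.0417]·P = -0.0003;  [-0.5982 -0.3433 0.0417]·P = -0.0003
Cramer: x(z) = 0.0005+0.0697z;  y(z) = 0.0000-0.0000z
quadratic in z: (1.0049)z²+(-0.0278)z+(-0.2102)=0, √Δ=0.9196 → z ∈ {-0.4437, 0.4714}; z = -0.4437 (taking z<0)
x = -0.0304, y = 0.0000

(-0.0304, 0.0000, -0.4437)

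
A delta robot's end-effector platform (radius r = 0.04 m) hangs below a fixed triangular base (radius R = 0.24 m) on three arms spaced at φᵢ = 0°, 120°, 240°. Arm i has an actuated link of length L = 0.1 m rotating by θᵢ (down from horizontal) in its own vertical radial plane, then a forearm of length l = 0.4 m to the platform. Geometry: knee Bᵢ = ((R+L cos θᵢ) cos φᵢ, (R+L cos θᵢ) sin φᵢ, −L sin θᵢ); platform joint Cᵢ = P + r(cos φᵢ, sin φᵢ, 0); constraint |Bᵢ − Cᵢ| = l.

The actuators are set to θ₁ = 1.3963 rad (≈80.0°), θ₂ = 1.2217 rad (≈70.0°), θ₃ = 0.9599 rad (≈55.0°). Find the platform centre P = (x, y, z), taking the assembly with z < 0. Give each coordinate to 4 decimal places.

(-0.0289, -0.0218, -0.4130)

φ1=0.0°: virtual centre (0.2174, 0.0000, -0.0985), radius l
S2 = (0.2342·cos120.0°, 0.2342·sin120.0°, -0.0940) = (-0.1171, 0.2028, -0.0940)
arm 3 at φ=240.0°: e+L cos θ3 = 0.2574;  S3 = (-0.1287, -0.2229, -0.0819)
subtract pairs → two planes through P
[-0.6689 0.4057 0.0090]·P = 0.0067;  [-0.6921 -0.4458 0.0331]·P = 0.0160
Cramer: x(z) = -0.0164+0.0302z;  y(z) = -0.0104+0.0275z
into |P−S₁|² = l²: 1.0017z² + 0.1823z + -0.0955 = 0;  Δ = 0.4161;  z = -0.4130 or 0.2310 → z<0 root = -0.4130
x = -0.0289, y = -0.0218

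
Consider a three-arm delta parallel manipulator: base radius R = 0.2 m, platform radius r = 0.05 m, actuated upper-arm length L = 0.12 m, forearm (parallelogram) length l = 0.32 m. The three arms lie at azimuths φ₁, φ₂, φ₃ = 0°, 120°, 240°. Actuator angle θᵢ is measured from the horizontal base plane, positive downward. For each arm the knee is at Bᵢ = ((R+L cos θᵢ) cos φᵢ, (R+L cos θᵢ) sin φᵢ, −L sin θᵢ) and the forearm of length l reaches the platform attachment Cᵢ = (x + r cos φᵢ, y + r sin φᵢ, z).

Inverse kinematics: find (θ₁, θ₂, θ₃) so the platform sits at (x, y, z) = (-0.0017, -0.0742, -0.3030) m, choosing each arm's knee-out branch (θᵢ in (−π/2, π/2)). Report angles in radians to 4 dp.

φ1=0.0° → target in arm frame (-0.0017, -0.0742)
  e−x'=0.1517;  (l²−L²−(e−x')²−y'²−z²)/2L = -0.1347
  √(A²+B²)=0.3389;  θ1 = -1.1066+1.9796 ≈ 0.8730
φ2=120.0° → target in arm frame (-0.0634, 0.0386)
  A cos θ + B sin θ = C:  0.2134·cos θ + -0.3030·sin θ = -0.2118
  γ=atan2(-0.3030,0.2134)=-0.9572;  ψ=arccos(-0.5716)=2.1792;  θ2=γ+ψ≈1.2221
arm 3 (φ=240.0°): x'=0.0651, y'=0.0356
  A=0.0849, B=-0.3030, C=(l²−L²−A²−y'²−z²)/(2L)=-0.0512
  γ=atan2(-0.3030,0.0849)=-1.2976;  ψ=arccos(-0.1627)=1.7342;  θ3=γ+ψ≈0.4366

θ₁ = 0.8730, θ₂ = 1.2221, θ₃ = 0.4366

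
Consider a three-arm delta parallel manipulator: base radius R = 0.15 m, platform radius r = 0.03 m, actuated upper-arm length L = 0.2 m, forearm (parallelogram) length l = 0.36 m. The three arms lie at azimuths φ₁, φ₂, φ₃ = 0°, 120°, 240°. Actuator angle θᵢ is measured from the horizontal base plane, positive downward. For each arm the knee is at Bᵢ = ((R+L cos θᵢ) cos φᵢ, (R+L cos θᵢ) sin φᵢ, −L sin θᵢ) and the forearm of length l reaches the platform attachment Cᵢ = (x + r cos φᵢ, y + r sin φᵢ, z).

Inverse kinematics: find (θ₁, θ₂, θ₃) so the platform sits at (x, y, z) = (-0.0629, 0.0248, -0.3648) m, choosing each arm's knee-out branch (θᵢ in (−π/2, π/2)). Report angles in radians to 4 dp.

θ₁ = 0.9598, θ₂ = 0.5238, θ₃ = 0.6980

rotate P by −φ1: (-0.0629, 0.0248, -0.3648)
  A cos θ + B sin θ = C:  0.1829·cos θ + -0.3648·sin θ = -0.1939
  √(A²+B²)=0.4081;  θ1 = -1.1061+2.0658 ≈ 0.9598
rotate P by −φ2: (0.0529, 0.0421, -0.3648)
  A cos θ + B sin θ = C:  0.0671·cos θ + -0.3648·sin θ = -0.1244
  θ2 = atan2(B,A) + arccos(C/0.3709) = 0.5238
arm 3 (φ=240.0°): x'=0.0100, y'=-0.0669
  e−x'=0.1100;  (l²−L²−(e−x')²−y'²−z²)/2L = -0.1501
  γ=atan2(-0.3648,0.1100)=-1.2779;  ψ=arccos(-0.3940)=1.9758;  θ3=γ+ψ≈0.6980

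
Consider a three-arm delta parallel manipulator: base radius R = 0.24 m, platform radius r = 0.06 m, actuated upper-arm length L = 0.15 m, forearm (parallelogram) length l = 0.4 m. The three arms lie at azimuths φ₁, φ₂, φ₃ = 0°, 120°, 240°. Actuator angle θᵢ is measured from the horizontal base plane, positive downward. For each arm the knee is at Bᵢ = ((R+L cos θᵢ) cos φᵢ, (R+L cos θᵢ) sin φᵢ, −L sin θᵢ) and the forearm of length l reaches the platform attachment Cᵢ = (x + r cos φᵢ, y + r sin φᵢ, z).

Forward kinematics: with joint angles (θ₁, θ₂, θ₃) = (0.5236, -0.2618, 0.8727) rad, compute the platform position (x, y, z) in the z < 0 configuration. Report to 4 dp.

(-0.0148, 0.1005, -0.2859)

φ1=0.0°: virtual centre (0.3099, 0.0000, -0.0750), radius l
arm 2 at φ=120.0°: ρ2 = 0.3249;  S2 = (-0.1624, 0.2814, 0.0388)
S3 = (0.2764·cos240.0°, 0.2764·sin240.0°, -0.1149) = (-0.1382, -0.2394, -0.1149)
|S₂|²−|S₁|² = 0.0054;  |S₃|²−|S₁|² = -0.0121
linear system: -0.9447x+0.5627y = 0.0054−0.2276z; -0.8962x+-0.4788y = -0.0121−-0.0798z
Cramer: x(z) = 0.0044+0.0670z;  y(z) = 0.0170-0.2921z
quadratic in z: (1.0898)z²+(0.0992)z+(-0.0608)=0, √Δ=0.5241 → z ∈ {-0.2859, 0.1949}; z = -0.2859 (taking z<0)
x = -0.0148, y = 0.1005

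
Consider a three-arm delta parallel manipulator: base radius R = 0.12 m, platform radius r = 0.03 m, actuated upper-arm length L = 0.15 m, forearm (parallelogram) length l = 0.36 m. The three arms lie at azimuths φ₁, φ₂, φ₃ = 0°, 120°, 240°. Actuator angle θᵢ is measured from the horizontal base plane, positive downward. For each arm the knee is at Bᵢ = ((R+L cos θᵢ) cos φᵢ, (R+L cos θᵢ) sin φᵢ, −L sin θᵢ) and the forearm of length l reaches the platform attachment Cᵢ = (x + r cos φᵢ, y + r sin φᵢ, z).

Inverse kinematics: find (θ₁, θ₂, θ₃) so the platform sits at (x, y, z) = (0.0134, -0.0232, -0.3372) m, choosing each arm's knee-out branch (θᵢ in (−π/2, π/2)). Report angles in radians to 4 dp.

arm 1 (φ=0.0°): x'=0.0134, y'=-0.0232
  A cos θ + B sin θ = C:  0.0766·cos θ + -0.3372·sin θ = -0.0434
  γ=atan2(-0.3372,0.0766)=-1.3474;  ψ=arccos(-0.1254)=1.6965;  θ1=γ+ψ≈0.3491
rotate P by −φ2: (-0.0268, 0.0000, -0.3372)
  e−x'=0.1168;  (l²−L²−(e−x')²−y'²−z²)/2L = -0.0675
  √(A²+B²)=0.3569;  θ2 = -1.2374+1.7610 ≈ 0.5237
φ3=240.0° → target in arm frame (0.0134, 0.0232)
  A=0.0766, B=-0.3372, C=(l²−L²−A²−y'²−z²)/(2L)=-0.0434
  √(A²+B²)=0.3458;  θ3 = -1.3474+1.6966 ≈ 0.3492

θ₁ = 0.3491, θ₂ = 0.5237, θ₃ = 0.3492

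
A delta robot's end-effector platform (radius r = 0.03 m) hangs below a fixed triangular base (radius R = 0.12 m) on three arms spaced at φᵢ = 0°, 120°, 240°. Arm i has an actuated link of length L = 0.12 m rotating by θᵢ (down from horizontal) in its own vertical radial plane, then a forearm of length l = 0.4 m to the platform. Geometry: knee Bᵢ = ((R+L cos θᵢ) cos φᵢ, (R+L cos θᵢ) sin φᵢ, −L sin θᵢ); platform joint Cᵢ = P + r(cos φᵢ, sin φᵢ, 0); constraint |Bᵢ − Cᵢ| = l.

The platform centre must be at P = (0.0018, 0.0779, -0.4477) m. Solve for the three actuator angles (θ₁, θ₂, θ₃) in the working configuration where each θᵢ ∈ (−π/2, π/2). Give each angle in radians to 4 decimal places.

θ₁ = 0.8724, θ₂ = 0.6109, θ₃ = 1.1344

rotate P by −φ1: (0.0018, 0.0779, -0.4477)
  e−x'=0.0882;  (l²−L²−(e−x')²−y'²−z²)/2L = -0.2862
  √(A²+B²)=0.4563;  θ1 = -1.3763+2.2487 ≈ 0.8724
arm 2 (φ=120.0°): x'=0.0666, y'=-0.0405
  e−x'=0.0234;  (l²−L²−(e−x')²−y'²−z²)/2L = -0.2376
  θ2 = atan2(B,A) + arccos(C/0.4483) = 0.6109
arm 3 (φ=240.0°): x'=-0.0684, y'=-0.0374
  e−x'=0.1584;  (l²−L²−(e−x')²−y'²−z²)/2L = -0.3388
  γ=atan2(-0.4477,0.1584)=-1.2308;  ψ=arccos(-0.7134)=2.3652;  θ3=γ+ψ≈1.1344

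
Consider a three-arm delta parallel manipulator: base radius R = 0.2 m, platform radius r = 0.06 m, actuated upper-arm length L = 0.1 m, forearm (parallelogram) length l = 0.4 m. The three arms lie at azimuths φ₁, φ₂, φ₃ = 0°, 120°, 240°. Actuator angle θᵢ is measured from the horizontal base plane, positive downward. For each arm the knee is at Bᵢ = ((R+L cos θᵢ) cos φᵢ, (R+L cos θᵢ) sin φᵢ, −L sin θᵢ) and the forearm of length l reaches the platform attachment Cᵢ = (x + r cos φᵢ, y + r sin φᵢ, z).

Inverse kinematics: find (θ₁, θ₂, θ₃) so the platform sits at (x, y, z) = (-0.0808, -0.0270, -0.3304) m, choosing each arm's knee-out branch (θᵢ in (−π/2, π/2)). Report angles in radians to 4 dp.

θ₁ = 0.6981, θ₂ = 0.0873, θ₃ = -0.2620

arm 1 (φ=0.0°): x'=-0.0808, y'=-0.0270
  e−x'=0.2208;  (l²−L²−(e−x')²−y'²−z²)/2L = -0.0432
  √(A²+B²)=0.3974;  θ1 = -0.9817+1.6798 ≈ 0.6981
φ2=120.0° → target in arm frame (0.0170, 0.0835)
  A=0.1230, B=-0.3304, C=(l²−L²−A²−y'²−z²)/(2L)=0.0937
  √(A²+B²)=0.3525;  θ2 = -1.2145+1.3017 ≈ 0.0873
arm 3 (φ=240.0°): x'=0.0638, y'=-0.0565
  e−x'=0.0762;  (l²−L²−(e−x')²−y'²−z²)/2L = 0.1592
  θ3 = atan2(B,A) + arccos(C/0.3391) = -0.2620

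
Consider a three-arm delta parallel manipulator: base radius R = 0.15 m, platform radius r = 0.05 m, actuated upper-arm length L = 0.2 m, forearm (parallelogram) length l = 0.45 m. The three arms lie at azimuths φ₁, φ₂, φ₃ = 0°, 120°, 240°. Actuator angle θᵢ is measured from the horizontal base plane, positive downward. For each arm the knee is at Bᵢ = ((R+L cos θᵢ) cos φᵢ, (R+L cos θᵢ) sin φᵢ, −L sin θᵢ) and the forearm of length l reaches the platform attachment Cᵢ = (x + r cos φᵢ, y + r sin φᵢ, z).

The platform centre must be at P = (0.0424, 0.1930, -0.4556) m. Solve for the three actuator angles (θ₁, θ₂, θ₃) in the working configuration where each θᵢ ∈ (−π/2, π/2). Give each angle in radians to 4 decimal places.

rotate P by −φ1: (0.0424, 0.1930, -0.4556)
  A cos θ + B sin θ = C:  0.0576·cos θ + -0.4556·sin θ = -0.2141
  θ1 = atan2(B,A) + arccos(C/0.4592) = 0.6108
φ2=120.0° → target in arm frame (0.1459, -0.1332)
  A=-0.0459, B=-0.4556, C=(l²−L²−A²−y'²−z²)/(2L)=-0.1623
  γ=atan2(-0.4556,-0.0459)=-1.6713;  ψ=arccos(-0.3545)=1.9332;  θ2=γ+ψ≈0.2619
rotate P by −φ3: (-0.1883, -0.0598, -0.4556)
  A=0.2883, B=-0.4556, C=(l²−L²−A²−y'²−z²)/(2L)=-0.3295
  √(A²+B²)=0.5392;  θ3 = -1.0065+2.2282 ≈ 1.2216

θ₁ = 0.6108, θ₂ = 0.2619, θ₃ = 1.2216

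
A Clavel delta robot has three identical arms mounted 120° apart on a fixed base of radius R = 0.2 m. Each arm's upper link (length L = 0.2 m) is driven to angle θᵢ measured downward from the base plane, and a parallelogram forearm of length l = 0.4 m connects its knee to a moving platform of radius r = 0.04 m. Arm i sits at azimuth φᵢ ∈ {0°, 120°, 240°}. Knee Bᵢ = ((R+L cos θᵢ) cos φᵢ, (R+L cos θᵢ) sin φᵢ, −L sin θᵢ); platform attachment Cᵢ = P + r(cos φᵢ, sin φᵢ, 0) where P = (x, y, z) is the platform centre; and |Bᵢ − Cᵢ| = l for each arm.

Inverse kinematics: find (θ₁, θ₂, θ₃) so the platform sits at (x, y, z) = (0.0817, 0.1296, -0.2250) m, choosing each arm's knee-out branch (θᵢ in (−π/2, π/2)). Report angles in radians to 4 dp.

θ₁ = -0.1742, θ₂ = -0.0872, θ₃ = 1.1347

φ1=0.0° → target in arm frame (0.0817, 0.1296)
  A cos θ + B sin θ = C:  0.0783·cos θ + -0.2250·sin θ = 0.1161
  √(A²+B²)=0.2382;  θ1 = -1.2359+1.0617 ≈ -0.1742
arm 2 (φ=120.0°): x'=0.0714, y'=-0.1356
  A=0.0886, B=-0.2250, C=(l²−L²−A²−y'²−z²)/(2L)=0.1079
  γ=atan2(-0.2250,0.0886)=-1.1956;  ψ=arccos(0.4461)=1.1084;  θ2=γ+ψ≈-0.0872
rotate P by −φ3: (-0.1531, 0.0060, -0.2250)
  A=0.3131, B=-0.2250, C=(l²−L²−A²−y'²−z²)/(2L)=-0.0717
  γ=atan2(-0.2250,0.3131)=-0.6231;  ψ=arccos(-0.1860)=1.7579;  θ3=γ+ψ≈1.1347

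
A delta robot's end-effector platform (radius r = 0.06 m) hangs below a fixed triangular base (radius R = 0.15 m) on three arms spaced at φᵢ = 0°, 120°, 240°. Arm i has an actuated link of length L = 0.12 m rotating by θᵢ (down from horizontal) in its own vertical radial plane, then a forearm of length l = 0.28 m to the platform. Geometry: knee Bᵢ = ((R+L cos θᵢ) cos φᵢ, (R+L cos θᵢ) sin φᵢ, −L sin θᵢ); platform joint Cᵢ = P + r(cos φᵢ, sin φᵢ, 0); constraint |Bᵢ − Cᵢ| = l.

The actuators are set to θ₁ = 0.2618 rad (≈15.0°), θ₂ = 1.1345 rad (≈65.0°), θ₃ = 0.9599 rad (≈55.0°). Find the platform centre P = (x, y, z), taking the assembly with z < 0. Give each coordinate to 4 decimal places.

arm 1 at φ=0.0°: ρ1 = 0.2059;  S1 = (0.2059, 0.0000, -0.0311)
arm 2 at φ=120.0°: ρ2 = 0.1407;  S2 = (-0.0704, 0.1219, -0.1088)
arm 3 at φ=240.0°: ρ3 = 0.1588;  S3 = (-0.0794, -0.1376, -0.0983)
|S₂|²−|S₁|² = -0.0117;  |S₃|²−|S₁|² = -0.0085
linear system: -0.5525x+0.2437y = -0.0117−-0.1554z; -0.5707x+-0.2751y = -0.0085−-0.1345z
Cramer: x(z) = 0.0182-0.2595z;  y(z) = -0.0069+0.0494z
sphere 1 gives Az²+Bz+C=0 with A=1.0698, B=0.1588, C=-0.0421;  B²−4AC=0.2056;  roots -0.2862, 0.1377;  negative root z = -0.2862
x = 0.0924, y = -0.0211

(0.0924, -0.0211, -0.2862)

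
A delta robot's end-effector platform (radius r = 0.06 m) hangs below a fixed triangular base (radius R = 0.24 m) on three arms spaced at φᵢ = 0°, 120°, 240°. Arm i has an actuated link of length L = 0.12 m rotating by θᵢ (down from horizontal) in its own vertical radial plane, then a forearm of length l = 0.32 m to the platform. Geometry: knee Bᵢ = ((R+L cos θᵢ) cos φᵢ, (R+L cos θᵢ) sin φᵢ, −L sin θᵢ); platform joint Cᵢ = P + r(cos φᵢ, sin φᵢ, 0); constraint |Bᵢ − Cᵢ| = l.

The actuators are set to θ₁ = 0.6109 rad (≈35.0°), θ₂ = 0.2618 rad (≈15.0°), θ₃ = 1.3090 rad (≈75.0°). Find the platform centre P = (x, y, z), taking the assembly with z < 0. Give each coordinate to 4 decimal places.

(0.0213, 0.0833, -0.2404)

φ1=0.0°: virtual centre (0.2783, 0.0000, -0.0688), radius l
φ2=120.0°: virtual centre (-0.1480, 0.2563, -0.0311), radius l
φ3=240.0°: virtual centre (-0.1055, -0.1828, -0.1159), radius l
subtract pairs → two planes through P
linear system: -0.8525x+0.5125y = 0.0063−0.0755z; -0.7676x+-0.3656y = -0.0242−-0.0942z
Cramer: x(z) = 0.0143-0.0293z;  y(z) = 0.0362-0.1961z
quadratic in z: (1.0393)z²+(0.1389)z+(-0.0267)=0, √Δ=0.3608 → z ∈ {-0.2404, 0.1067}; z = -0.2404 (taking z<0)
x = 0.0213, y = 0.0833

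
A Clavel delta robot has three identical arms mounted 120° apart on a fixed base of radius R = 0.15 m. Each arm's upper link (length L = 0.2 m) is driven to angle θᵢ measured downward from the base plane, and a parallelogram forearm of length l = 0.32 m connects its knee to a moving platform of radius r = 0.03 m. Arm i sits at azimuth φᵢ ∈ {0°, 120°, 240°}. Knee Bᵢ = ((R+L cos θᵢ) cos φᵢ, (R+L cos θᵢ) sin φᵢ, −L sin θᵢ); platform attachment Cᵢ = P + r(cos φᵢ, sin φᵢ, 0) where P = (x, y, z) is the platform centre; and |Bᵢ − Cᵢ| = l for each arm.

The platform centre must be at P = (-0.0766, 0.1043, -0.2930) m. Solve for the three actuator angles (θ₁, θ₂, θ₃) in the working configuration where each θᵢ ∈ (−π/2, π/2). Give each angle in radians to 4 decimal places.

arm 1 (φ=0.0°): x'=-0.0766, y'=0.1043
  e−x'=0.1966;  (l²−L²−(e−x')²−y'²−z²)/2L = -0.1824
  γ=atan2(-0.2930,0.1966)=-0.9798;  ψ=arccos(-0.5171)=2.1142;  θ1=γ+ψ≈1.1344
arm 2 (φ=120.0°): x'=0.1286, y'=0.0142
  e−x'=-0.0086;  (l²−L²−(e−x')²−y'²−z²)/2L = -0.0593
  γ=atan2(-0.2930,-0.0086)=-1.6002;  ψ=arccos(-0.2023)=1.7745;  θ2=γ+ψ≈0.1743
φ3=240.0° → target in arm frame (-0.0520, -0.1185)
  e−x'=0.1720;  (l²−L²−(e−x')²−y'²−z²)/2L = -0.1677
  γ=atan2(-0.2930,0.1720)=-1.0399;  ψ=arccos(-0.4936)=2.0870;  θ3=γ+ψ≈1.0471

θ₁ = 1.1344, θ₂ = 0.1743, θ₃ = 1.0471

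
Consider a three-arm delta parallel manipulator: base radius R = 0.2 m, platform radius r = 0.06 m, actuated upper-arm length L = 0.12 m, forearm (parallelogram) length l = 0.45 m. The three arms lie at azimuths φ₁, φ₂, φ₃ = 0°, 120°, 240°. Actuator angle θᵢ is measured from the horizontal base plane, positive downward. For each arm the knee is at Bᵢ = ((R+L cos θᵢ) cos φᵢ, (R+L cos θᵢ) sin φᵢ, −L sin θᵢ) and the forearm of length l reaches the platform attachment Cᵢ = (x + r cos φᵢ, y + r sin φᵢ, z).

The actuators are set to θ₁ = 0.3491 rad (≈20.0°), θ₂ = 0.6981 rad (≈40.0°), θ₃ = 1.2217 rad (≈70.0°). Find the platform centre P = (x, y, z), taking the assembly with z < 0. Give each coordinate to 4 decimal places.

(0.0915, 0.0718, -0.4550)

φ1=0.0°: virtual centre (0.2528, 0.0000, -0.0410), radius l
centre 2 = (0.2319·cos120.0°, 0.2319·sin120.0°, -0.0771) = (-0.1160, 0.2009, -0.0771)
φ3=240.0°: virtual centre (-0.0905, -0.1568, -0.1128), radius l
|centre ₂|²−|centre ₁|² = -0.0058;  |centre ₃|²−|centre ₁|² = -0.0201
linear system: -0.7375x+0.4017y = -0.0058−-0.0722z; -0.6866x+-0.3136y = -0.0201−-0.1434z
det = 0.5071;  x = 0.0195+-0.1583z,  y = 0.0213+-0.1109z
into |P−centre ₁|² = l²: 1.0373z² + 0.1512z + -0.1460 = 0;  Δ = 0.6285;  z = -0.4550 or 0.3092 → z<0 root = -0.4550
x = 0.0915, y = 0.0718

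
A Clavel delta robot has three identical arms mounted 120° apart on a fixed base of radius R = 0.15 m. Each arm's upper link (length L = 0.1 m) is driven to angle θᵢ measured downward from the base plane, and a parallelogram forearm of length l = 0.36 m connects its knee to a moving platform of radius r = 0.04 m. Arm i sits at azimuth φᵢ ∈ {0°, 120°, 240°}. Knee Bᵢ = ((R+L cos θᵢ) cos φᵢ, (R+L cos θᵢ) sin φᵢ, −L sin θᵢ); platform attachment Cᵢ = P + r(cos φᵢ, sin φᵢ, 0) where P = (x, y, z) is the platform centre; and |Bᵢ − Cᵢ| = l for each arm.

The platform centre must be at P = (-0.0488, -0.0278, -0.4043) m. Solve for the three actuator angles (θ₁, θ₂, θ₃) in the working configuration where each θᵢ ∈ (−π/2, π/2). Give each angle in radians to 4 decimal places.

φ1=0.0° → target in arm frame (-0.0488, -0.0278)
  A=0.1588, B=-0.4043, C=(l²−L²−A²−y'²−z²)/(2L)=-0.3492
  θ1 = atan2(B,A) + arccos(C/0.4344) = 1.3083
φ2=120.0° → target in arm frame (0.0003, 0.0562)
  A=0.1097, B=-0.4043, C=(l²−L²−A²−y'²−z²)/(2L)=-0.2952
  θ2 = atan2(B,A) + arccos(C/0.4189) = 1.0469
rotate P by −φ3: (0.0485, -0.0284, -0.4043)
  A cos θ + B sin θ = C:  0.0615·cos θ + -0.4043·sin θ = -0.2422
  θ3 = atan2(B,A) + arccos(C/0.4090) = 0.7850

θ₁ = 1.3083, θ₂ = 1.0469, θ₃ = 0.7850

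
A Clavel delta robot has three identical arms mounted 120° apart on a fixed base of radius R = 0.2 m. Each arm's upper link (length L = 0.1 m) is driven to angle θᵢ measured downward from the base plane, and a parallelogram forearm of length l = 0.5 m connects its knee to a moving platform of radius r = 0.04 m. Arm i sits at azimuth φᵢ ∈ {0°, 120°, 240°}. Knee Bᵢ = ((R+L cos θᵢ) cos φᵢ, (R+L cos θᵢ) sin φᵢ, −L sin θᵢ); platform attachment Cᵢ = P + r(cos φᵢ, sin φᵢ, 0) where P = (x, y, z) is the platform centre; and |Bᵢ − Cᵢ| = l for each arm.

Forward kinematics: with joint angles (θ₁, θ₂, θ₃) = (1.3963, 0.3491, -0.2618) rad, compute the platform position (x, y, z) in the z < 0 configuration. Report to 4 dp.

S1 = (0.1774·cos0.0°, 0.1774·sin0.0°, -0.0985) = (0.1774, 0.0000, -0.0985)
φ2=120.0°: virtual centre (-0.1270, 0.2199, -0.0342), radius l
φ3=240.0°: virtual centre (-0.1283, -0.2222, 0.0259), radius l
subtract pairs → two planes through P
[-0.6087 0.4399 0.1286]·P = 0.0245;  [-0.6113 -0.4444 0.2487]·P = 0.0254
Cramer: x(z) = -0.0409+0.3087z;  y(z) = -0.0008+0.1350z
sphere 1 gives Az²+Bz+C=0 with A=1.1135, B=0.0620, C=-0.1927;  B²−4AC=0.8620;  roots -0.4447, 0.3891;  negative root z = -0.4447
x = -0.1782, y = -0.0609

(-0.1782, -0.0609, -0.4447)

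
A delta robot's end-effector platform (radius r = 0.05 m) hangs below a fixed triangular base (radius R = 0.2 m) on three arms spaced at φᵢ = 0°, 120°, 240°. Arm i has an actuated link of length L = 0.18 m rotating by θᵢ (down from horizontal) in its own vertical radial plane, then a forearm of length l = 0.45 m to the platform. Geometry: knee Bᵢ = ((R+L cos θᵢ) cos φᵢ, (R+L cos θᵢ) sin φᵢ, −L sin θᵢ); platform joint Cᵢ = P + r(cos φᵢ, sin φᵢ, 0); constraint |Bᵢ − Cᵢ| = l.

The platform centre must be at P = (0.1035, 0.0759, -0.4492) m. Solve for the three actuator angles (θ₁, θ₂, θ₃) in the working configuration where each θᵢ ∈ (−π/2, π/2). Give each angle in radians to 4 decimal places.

θ₁ = 0.3492, θ₂ = 0.6983, θ₃ = 1.1347

rotate P by −φ1: (0.1035, 0.0759, -0.4492)
  A=0.0465, B=-0.4492, C=(l²−L²−A²−y'²−z²)/(2L)=-0.1100
  √(A²+B²)=0.4516;  θ1 = -1.4676+1.8169 ≈ 0.3492
φ2=120.0° → target in arm frame (0.0140, -0.1276)
  A cos θ + B sin θ = C:  0.1360·cos θ + -0.4492·sin θ = -0.1846
  γ=atan2(-0.4492,0.1360)=-1.2768;  ψ=arccos(-0.3933)=1.9751;  θ2=γ+ψ≈0.6983
φ3=240.0° → target in arm frame (-0.1175, 0.0517)
  A cos θ + B sin θ = C:  0.2675·cos θ + -0.4492·sin θ = -0.2942
  γ=atan2(-0.4492,0.2675)=-1.0337;  ψ=arccos(-0.5627)=2.1684;  θ3=γ+ψ≈1.1347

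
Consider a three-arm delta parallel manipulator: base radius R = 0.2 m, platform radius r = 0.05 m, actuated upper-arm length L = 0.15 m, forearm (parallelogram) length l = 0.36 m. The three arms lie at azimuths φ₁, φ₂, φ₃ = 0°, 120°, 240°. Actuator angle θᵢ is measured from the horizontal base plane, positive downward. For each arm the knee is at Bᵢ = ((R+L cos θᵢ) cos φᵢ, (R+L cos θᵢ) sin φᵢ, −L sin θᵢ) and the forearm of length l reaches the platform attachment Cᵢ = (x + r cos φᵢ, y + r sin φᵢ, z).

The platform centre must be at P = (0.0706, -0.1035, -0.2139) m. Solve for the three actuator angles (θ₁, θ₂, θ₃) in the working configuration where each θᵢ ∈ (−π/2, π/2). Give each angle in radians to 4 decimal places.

rotate P by −φ1: (0.0706, -0.1035, -0.2139)
  A cos θ + B sin θ = C:  0.0794·cos θ + -0.2139·sin θ = 0.1478
  γ=atan2(-0.2139,0.0794)=-1.2154;  ψ=arccos(0.6476)=0.8663;  θ1=γ+ψ≈-0.3491
arm 2 (φ=120.0°): x'=-0.1249, y'=-0.0094
  A=0.2749, B=-0.2139, C=(l²−L²−A²−y'²−z²)/(2L)=-0.0478
  θ2 = atan2(B,A) + arccos(C/0.3483) = 1.0472
arm 3 (φ=240.0°): x'=0.0543, y'=0.1129
  A=0.0957, B=-0.2139, C=(l²−L²−A²−y'²−z²)/(2L)=0.1315
  γ=atan2(-0.2139,0.0957)=-1.1502;  ψ=arccos(0.5612)=0.9750;  θ3=γ+ψ≈-0.1753

θ₁ = -0.3491, θ₂ = 1.0472, θ₃ = -0.1753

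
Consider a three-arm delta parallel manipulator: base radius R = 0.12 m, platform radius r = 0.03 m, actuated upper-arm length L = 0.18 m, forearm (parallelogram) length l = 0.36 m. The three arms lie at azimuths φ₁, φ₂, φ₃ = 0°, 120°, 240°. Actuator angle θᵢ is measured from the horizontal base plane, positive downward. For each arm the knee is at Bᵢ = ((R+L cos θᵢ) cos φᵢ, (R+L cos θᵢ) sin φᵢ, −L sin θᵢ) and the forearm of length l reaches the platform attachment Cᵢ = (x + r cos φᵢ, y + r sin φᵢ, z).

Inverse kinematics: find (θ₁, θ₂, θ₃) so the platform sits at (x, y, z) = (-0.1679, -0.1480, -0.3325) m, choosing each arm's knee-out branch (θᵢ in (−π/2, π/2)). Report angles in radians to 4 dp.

φ1=0.0° → target in arm frame (-0.1679, -0.1480)
  A cos θ + B sin θ = C:  0.2579·cos θ + -0.3325·sin θ = -0.2827
  √(A²+B²)=0.4208;  θ1 = -0.9111+2.3075 ≈ 1.3964
arm 2 (φ=120.0°): x'=-0.0442, y'=0.2194
  e−x'=0.1342;  (l²−L²−(e−x')²−y'²−z²)/2L = -0.2209
  γ=atan2(-0.3325,0.1342)=-1.1871;  ψ=arccos(-0.6160)=2.2344;  θ2=γ+ψ≈1.0473
φ3=240.0° → target in arm frame (0.2121, -0.0714)
  A cos θ + B sin θ = C:  -0.1221·cos θ + -0.3325·sin θ = -0.0927
  √(A²+B²)=0.3542;  θ3 = -1.9228+1.8356 ≈ -0.0872

θ₁ = 1.3964, θ₂ = 1.0473, θ₃ = -0.0872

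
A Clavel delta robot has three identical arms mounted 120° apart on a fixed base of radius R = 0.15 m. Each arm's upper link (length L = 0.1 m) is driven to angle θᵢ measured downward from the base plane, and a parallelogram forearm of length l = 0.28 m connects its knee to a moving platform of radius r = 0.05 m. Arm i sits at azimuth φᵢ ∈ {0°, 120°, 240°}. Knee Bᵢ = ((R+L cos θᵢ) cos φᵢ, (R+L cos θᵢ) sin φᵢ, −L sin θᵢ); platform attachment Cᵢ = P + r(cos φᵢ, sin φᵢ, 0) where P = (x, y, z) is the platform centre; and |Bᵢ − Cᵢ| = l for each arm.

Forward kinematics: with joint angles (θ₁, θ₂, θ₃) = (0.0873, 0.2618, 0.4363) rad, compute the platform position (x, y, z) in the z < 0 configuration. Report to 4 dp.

φ1=0.0°: virtual centre (0.1996, 0.0000, -0.0087), radius l
arm 2 at φ=120.0°: (R−r)+L cos θ2 = 0.1966;  centre 2 = (-0.0983, 0.1703, -0.0259)
arm 3 at φ=240.0°: (R−r)+L cos θ3 = 0.1906;  centre 3 = (-0.0953, -0.1651, -0.0423)
eliminate P² terms by subtracting sphere 1 from 2 and 3
[-0.5958 0.3405 -0.0343]·P = -0.0006;  [-0.5899 -0.3302 -0.0671]·P = -0.0018
Cramer: x(z) = 0.0020-0.0860z;  y(z) = 0.0018-0.0496z
sphere 1 gives Az²+Bz+C=0 with A=1.0098, B=0.0512, C=-0.0393;  B²−4AC=0.1613;  roots -0.2242, 0.1735;  negative root z = -0.2242
x = 0.0213, y = 0.0129

(0.0213, 0.0129, -0.2242)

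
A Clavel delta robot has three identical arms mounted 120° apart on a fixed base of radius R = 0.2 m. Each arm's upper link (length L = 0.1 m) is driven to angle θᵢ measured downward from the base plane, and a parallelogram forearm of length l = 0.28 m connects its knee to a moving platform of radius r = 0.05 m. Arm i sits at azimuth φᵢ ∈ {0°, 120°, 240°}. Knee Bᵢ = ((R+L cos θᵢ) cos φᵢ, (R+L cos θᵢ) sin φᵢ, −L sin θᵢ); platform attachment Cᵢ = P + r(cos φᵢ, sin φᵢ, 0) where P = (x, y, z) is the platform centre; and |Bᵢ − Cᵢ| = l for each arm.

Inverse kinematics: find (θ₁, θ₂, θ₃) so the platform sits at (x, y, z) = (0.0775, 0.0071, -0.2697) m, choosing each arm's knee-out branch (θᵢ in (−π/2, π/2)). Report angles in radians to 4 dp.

θ₁ = 0.4362, θ₂ = 1.3095, θ₃ = 1.3965

φ1=0.0° → target in arm frame (0.0775, 0.0071)
  A=0.0725, B=-0.2697, C=(l²−L²−A²−y'²−z²)/(2L)=-0.0482
  √(A²+B²)=0.2793;  θ1 = -1.3082+1.7443 ≈ 0.4362
φ2=120.0° → target in arm frame (-0.0326, -0.0707)
  e−x'=0.1826;  (l²−L²−(e−x')²−y'²−z²)/2L = -0.2134
  √(A²+B²)=0.3257;  θ2 = -0.9756+2.2851 ≈ 1.3095
φ3=240.0° → target in arm frame (-0.0449, 0.0636)
  A cos θ + B sin θ = C:  0.1949·cos θ + -0.2697·sin θ = -0.2318
  √(A²+B²)=0.3328;  θ3 = -0.9450+2.3416 ≈ 1.3965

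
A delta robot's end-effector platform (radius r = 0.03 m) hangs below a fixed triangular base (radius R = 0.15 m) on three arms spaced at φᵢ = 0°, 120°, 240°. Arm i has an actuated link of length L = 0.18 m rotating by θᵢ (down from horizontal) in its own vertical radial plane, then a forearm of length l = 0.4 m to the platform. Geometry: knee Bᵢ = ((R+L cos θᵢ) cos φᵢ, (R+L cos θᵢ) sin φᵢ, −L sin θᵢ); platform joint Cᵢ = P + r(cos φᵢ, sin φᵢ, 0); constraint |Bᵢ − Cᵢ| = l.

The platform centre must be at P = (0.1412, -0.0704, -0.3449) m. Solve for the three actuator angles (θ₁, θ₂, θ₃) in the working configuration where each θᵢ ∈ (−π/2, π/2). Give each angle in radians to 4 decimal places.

φ1=0.0° → target in arm frame (0.1412, -0.0704)
  A=-0.0212, B=-0.3449, C=(l²−L²−A²−y'²−z²)/(2L)=0.0090
  γ=atan2(-0.3449,-0.0212)=-1.6322;  ψ=arccos(0.0260)=1.5448;  θ1=γ+ψ≈-0.0874
arm 2 (φ=120.0°): x'=-0.1316, y'=-0.0871
  e−x'=0.2516;  (l²−L²−(e−x')²−y'²−z²)/2L = -0.1728
  θ2 = atan2(B,A) + arccos(C/0.4269) = 1.0470
rotate P by −φ3: (-0.0096, 0.1575, -0.3449)
  A=0.1296, B=-0.3449, C=(l²−L²−A²−y'²−z²)/(2L)=-0.0916
  √(A²+B²)=0.3685;  θ3 = -1.2113+1.8219 ≈ 0.6106

θ₁ = -0.0874, θ₂ = 1.0470, θ₃ = 0.6106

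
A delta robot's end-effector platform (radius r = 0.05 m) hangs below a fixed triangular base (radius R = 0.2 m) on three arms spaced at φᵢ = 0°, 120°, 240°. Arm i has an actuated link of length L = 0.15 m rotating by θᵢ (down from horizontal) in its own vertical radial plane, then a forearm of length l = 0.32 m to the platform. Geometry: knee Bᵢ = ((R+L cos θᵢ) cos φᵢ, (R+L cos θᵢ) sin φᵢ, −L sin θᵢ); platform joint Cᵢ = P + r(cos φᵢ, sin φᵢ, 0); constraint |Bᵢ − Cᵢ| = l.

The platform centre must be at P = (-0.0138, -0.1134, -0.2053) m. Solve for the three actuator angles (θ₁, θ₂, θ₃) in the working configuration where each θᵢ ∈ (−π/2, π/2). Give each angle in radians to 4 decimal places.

θ₁ = 0.6980, θ₂ = 1.1341, θ₃ = -0.3493

φ1=0.0° → target in arm frame (-0.0138, -0.1134)
  A cos θ + B sin θ = C:  0.1638·cos θ + -0.2053·sin θ = -0.0065
  √(A²+B²)=0.2626;  θ1 = -0.8974+1.5954 ≈ 0.6980
arm 2 (φ=120.0°): x'=-0.0913, y'=0.0687
  e−x'=0.2413;  (l²−L²−(e−x')²−y'²−z²)/2L = -0.0840
  √(A²+B²)=0.3168;  θ2 = -0.7049+1.8390 ≈ 1.1341
rotate P by −φ3: (0.1051, 0.0447, -0.2053)
  e−x'=0.0449;  (l²−L²−(e−x')²−y'²−z²)/2L = 0.1124
  θ3 = atan2(B,A) + arccos(C/0.2102) = -0.3493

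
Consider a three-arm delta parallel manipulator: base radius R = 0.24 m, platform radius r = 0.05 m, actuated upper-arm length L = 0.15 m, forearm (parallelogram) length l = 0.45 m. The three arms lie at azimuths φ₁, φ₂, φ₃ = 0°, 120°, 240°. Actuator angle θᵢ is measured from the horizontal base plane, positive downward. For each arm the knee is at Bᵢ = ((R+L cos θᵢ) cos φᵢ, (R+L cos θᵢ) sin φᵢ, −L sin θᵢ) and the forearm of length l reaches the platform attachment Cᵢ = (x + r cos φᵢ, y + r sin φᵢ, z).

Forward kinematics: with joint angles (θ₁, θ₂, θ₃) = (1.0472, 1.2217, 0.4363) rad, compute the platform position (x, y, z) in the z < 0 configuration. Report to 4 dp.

arm 1 at φ=0.0°: ρ1 = 0.2650;  O1 = (0.2650, 0.0000, -0.1299)
arm 2 at φ=120.0°: ρ2 = 0.2413;  O2 = (-0.1207, 0.2090, -0.1410)
arm 3 at φ=240.0°: ρ3 = 0.3259;  O3 = (-0.1630, -0.2823, -0.0634)
|O₂|²−|O₁|² = -0.0090;  |O₃|²−|O₁|² = 0.0232
[-0.7713 0.4180 -0.0221]·P = -0.0090;  [-0.8559 -0.5646 0.1330]·P = 0.0232
det = 0.7932;  x = -0.0058+0.0544z,  y = -0.0322+0.1532z
sphere 1 gives Az²+Bz+C=0 with A=1.0264, B=0.2205, C=-0.1113;  B²−4AC=0.5054;  roots -0.4537, 0.2389;  negative root z = -0.4537
x = -0.0305, y = -0.1017

(-0.0305, -0.1017, -0.4537)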